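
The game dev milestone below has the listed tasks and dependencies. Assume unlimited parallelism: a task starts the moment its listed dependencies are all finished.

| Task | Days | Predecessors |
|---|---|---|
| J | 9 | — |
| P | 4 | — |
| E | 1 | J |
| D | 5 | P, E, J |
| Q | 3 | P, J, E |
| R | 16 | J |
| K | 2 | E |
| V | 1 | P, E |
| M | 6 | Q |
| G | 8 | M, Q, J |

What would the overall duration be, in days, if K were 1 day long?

Critical path before the change: J→E→Q→M→G = 9+1+3+6+8 = 27 giving 27 days.
The longest path through K is only 12 days, so K has float 15.
No other chain overtakes it, so the finish is 27 days.

27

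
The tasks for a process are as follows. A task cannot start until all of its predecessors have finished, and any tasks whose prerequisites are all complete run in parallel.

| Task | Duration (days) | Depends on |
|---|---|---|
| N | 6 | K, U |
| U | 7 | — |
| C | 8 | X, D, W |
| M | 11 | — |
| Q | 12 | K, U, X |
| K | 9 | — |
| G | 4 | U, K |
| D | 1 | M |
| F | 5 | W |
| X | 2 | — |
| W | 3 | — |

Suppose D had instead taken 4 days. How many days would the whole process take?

The binding path is K→Q = 9+12 = 21; finish at 21 days.
D has 1 day of float (longest path through it is 20).
Now M→D→C = 11+4+8 = 23 is longest, so the finish becomes 23 days.

23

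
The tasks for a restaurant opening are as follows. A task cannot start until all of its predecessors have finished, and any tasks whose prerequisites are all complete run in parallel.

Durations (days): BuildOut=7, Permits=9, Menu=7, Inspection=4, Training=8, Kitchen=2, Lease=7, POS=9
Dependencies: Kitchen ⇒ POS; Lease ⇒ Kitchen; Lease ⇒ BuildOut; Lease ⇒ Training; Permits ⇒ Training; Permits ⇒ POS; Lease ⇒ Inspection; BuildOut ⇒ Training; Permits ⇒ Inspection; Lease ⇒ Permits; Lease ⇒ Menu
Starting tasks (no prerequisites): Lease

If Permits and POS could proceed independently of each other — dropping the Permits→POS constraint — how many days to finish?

Before: longest chain Lease→Permits→POS = 7+9+9 = 25, finish 25.
Without Permits→POS, POS's earliest start moves from 16 to 9.
New critical path: Lease→Permits→Training = 7+9+8 = 24 ⇒ 24 days.

24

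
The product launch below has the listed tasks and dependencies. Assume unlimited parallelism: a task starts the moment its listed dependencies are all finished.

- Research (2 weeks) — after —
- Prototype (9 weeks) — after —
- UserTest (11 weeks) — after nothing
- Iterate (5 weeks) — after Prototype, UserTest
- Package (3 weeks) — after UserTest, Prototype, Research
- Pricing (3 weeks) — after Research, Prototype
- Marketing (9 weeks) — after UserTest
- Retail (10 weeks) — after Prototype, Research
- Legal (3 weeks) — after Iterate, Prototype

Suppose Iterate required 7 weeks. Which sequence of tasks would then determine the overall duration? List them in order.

As given, the longest chain is UserTest→Marketing = 11+9 = 20, so the finish is 20 weeks.
Iterate has 1 week of float (longest path through it is 19).
Now UserTest→Iterate→Legal = 11+7+3 = 21 is longest, so the finish becomes 21 weeks.

UserTest, Iterate, Legal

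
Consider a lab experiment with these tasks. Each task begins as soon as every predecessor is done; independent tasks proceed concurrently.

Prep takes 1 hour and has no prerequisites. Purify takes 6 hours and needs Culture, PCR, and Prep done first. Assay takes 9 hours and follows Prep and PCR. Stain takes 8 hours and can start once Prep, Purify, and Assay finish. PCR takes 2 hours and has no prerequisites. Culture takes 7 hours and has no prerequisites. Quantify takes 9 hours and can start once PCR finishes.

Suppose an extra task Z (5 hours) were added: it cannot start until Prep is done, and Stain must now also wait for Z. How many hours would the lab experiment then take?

Originally the lab experiment takes 21 hours.
With Z inserted, Stain now waits for max(Prep, Purify, Assay, Z).
New critical path: Culture→Purify→Stain = 7+6+8 = 21 ⇒ 21 hours.

21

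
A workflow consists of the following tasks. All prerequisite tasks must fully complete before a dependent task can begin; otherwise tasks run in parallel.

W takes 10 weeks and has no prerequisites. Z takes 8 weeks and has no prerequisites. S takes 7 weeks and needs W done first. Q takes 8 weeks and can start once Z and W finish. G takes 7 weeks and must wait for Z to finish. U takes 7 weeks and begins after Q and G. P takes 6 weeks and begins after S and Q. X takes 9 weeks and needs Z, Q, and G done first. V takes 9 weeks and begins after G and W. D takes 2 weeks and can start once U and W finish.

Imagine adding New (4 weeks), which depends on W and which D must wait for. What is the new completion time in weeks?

27

Originally the job takes 27 weeks.
With New inserted, D now waits for max(U, W, New).
New critical path: W→Q→U→D = 10+8+7+2 = 27 ⇒ 27 weeks.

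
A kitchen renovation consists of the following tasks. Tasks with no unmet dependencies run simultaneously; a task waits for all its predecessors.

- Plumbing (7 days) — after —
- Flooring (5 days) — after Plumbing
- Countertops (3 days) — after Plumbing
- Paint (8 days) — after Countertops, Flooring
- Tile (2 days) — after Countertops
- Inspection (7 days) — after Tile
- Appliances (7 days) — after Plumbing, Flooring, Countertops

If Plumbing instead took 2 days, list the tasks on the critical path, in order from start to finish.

Plumbing, Flooring, Paint

As given, the longest chain is Plumbing→Flooring→Paint = 7+5+8 = 20, so the finish is 20 days.
Plumbing is on the critical path; changing it to 2 makes that path 15 days.
No other chain overtakes it, so the finish is 15 days.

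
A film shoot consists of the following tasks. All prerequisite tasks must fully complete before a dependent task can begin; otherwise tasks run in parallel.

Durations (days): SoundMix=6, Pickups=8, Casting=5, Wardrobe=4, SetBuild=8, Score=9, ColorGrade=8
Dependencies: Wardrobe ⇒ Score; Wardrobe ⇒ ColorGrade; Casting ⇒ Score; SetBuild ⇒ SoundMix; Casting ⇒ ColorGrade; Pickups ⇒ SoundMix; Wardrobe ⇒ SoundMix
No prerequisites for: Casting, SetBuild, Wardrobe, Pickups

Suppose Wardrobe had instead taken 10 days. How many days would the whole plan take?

19

The binding path is Casting→Score = 5+9 = 14; finish at 14 days.
The longest path through Wardrobe is only 13 days, so Wardrobe has float 1.
The binding chain switches to Wardrobe→Score = 10+9 = 19; finish 19 days.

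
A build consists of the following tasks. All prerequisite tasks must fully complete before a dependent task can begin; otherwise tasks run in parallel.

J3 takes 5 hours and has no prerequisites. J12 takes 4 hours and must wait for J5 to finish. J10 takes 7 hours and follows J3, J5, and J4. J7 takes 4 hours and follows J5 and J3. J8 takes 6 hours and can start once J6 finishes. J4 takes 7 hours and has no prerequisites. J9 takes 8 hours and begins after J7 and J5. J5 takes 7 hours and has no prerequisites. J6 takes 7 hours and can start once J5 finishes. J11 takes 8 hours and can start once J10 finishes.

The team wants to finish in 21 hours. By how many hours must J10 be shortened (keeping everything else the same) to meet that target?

1

Current finish: 22 hours; target: 21.
J10 is on every critical path, so each hour cut from J10 cuts the finish by one (this holds down to a finish of 20).
Need 22 − 21 = 1 hour off J10 → J10 becomes 6 hours, finish becomes 21.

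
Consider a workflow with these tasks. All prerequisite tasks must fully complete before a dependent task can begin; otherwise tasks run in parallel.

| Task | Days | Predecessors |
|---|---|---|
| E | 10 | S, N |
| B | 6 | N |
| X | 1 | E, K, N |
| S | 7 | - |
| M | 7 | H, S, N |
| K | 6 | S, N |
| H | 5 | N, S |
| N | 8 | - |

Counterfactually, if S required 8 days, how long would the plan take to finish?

20

Baseline: N→H→M = 8+5+7 = 20 → 20 days.
S is off the critical path — its longest chain is 19 days, giving 1 of slack.
Now S→H→M = 8+5+7 = 20 is longest, so the finish becomes 20 days.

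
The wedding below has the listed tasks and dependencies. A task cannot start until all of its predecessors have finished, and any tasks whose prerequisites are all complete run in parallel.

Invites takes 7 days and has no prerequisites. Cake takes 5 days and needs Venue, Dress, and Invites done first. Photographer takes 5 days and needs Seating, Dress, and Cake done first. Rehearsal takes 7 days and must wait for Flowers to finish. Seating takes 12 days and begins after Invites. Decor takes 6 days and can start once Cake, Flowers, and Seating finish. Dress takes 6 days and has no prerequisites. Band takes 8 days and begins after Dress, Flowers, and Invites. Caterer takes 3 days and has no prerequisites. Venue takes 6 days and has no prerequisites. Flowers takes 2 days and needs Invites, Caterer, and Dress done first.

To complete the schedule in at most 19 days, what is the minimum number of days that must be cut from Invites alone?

Current finish: 25 days; target: 19.
Invites is on every critical path, so each day cut from Invites cuts the finish by one (this holds down to a finish of 19).
Need 25 − 19 = 6 days off Invites → Invites becomes 1 day, finish becomes 19.

6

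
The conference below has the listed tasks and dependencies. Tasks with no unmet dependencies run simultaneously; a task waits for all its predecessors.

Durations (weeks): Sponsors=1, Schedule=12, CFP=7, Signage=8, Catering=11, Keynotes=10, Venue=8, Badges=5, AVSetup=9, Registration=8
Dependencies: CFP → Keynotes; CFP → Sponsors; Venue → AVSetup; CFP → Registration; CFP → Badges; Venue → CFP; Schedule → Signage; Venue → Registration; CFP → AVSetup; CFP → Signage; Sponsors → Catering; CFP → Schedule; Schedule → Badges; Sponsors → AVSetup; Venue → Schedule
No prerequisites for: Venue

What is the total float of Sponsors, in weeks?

8

Critical path: Venue→CFP→Schedule→Signage = 8+7+12+8 = 35, so the finish is 35 weeks.
The longest chain containing Sponsors totals 27 weeks.
Slack of Sponsors = 23 − 15 = 8 weeks.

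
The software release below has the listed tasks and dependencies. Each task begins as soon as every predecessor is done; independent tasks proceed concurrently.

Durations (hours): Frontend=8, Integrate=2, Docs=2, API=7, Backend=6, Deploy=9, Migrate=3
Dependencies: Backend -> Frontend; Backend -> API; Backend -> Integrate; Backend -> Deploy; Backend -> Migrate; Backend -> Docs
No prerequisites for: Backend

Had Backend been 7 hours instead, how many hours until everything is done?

Actual critical path: Backend→Deploy = 6+9 = 15 ⇒ 15 hours.
Backend lies on that path, so at 7 hours the path becomes 16 hours.
The critical path is still Backend→Deploy; finish is now 16 hours.

16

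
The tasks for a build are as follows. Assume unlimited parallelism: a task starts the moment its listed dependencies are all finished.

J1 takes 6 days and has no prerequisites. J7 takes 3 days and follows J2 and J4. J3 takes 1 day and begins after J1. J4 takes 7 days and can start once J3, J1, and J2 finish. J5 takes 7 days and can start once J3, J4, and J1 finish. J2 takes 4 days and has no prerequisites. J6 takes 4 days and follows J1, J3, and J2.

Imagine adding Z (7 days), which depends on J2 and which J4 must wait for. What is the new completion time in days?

Originally the job takes 21 days.
With Z inserted, J4 now waits for max(J3, J1, J2, Z).
New critical path: J2→Z→J4→J5 = 4+7+7+7 = 25 ⇒ 25 days.

25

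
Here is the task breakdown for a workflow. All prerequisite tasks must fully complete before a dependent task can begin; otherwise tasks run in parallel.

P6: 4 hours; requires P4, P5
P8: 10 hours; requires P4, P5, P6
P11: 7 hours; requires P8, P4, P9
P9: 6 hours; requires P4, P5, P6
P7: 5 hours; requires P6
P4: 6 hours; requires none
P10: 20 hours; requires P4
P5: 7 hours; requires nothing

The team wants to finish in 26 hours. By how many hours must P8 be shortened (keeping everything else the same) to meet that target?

2

Current finish: 28 hours; target: 26.
P8 is on every critical path, so each hour cut from P8 cuts the finish by one (this holds down to a finish of 26).
Need 28 − 26 = 2 hours off P8 → P8 becomes 8 hours, finish becomes 26.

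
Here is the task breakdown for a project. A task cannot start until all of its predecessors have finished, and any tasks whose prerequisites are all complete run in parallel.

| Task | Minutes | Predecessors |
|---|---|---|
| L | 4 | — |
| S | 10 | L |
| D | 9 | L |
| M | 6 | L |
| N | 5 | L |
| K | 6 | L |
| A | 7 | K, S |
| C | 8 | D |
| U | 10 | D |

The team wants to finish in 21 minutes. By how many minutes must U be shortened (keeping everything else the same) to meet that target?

Current finish: 23 minutes; target: 21.
U is on every critical path, so each minute cut from U cuts the finish by one (this holds down to a finish of 21).
Need 23 − 21 = 2 minutes off U → U becomes 8 minutes, finish becomes 21.

2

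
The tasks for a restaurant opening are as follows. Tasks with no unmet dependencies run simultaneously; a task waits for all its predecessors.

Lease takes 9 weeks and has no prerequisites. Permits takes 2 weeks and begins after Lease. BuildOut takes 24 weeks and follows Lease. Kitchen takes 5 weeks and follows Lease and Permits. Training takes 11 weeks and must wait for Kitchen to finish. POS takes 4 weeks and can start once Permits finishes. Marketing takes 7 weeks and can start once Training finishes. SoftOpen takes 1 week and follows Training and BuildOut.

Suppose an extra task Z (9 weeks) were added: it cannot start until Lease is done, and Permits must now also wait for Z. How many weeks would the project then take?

43

Originally the project takes 34 weeks.
With Z inserted, Permits now waits for max(Lease, Z).
New critical path: Lease→Z→Permits→Kitchen→Training→Marketing = 9+9+2+5+11+7 = 43 ⇒ 43 weeks.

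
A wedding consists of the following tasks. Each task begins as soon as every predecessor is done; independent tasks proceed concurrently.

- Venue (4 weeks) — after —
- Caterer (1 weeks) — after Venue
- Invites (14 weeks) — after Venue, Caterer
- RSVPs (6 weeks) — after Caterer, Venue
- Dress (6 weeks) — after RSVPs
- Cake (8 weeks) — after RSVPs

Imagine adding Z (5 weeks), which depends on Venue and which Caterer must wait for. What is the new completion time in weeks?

Originally the project takes 19 weeks.
With Z inserted, Caterer now waits for max(Venue, Z).
New critical path: Venue→Z→Caterer→Invites = 4+5+1+14 = 24 ⇒ 24 weeks.

24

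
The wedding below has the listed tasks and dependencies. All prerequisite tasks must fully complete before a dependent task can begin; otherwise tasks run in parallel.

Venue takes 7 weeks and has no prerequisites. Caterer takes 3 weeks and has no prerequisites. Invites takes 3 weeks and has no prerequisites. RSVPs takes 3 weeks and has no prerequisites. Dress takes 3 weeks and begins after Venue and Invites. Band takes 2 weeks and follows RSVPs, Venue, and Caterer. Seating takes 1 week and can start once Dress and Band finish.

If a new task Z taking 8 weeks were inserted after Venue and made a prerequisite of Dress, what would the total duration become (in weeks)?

19

Originally the job takes 11 weeks.
With Z inserted, Dress now waits for max(Venue, Invites, Z).
New critical path: Venue→Z→Dress→Seating = 7+8+3+1 = 19 ⇒ 19 weeks.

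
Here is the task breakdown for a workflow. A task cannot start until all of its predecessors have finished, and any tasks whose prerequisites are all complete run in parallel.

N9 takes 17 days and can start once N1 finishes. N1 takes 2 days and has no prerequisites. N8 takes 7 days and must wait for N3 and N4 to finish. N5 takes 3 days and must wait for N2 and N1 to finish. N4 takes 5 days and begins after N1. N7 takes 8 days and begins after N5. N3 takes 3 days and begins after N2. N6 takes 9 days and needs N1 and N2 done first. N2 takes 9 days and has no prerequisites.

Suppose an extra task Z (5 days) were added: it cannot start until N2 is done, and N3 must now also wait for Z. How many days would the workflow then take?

Originally the workflow takes 20 days.
With Z inserted, N3 now waits for max(N2, Z).
New critical path: N2→Z→N3→N8 = 9+5+3+7 = 24 ⇒ 24 days.

24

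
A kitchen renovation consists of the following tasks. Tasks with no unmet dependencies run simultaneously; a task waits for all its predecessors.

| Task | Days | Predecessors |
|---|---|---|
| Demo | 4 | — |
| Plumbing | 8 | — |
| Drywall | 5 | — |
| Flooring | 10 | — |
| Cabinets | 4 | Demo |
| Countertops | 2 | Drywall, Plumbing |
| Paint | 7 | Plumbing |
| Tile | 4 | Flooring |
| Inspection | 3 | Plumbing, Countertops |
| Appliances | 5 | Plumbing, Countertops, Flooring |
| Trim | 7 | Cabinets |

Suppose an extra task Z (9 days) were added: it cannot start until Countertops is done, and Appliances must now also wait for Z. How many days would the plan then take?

24

Originally the plan takes 15 days.
With Z inserted, Appliances now waits for max(Plumbing, Countertops, Flooring, Z).
New critical path: Plumbing→Countertops→Z→Appliances = 8+2+9+5 = 24 ⇒ 24 days.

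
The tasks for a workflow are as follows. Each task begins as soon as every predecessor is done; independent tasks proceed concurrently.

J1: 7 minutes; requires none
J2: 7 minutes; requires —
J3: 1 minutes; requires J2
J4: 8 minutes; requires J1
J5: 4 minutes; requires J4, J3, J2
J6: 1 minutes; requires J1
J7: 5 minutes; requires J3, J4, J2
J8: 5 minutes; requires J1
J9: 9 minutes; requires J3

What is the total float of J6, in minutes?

Critical path: J1→J4→J7 = 7+8+5 = 20, so the finish is 20 minutes.
J6 finishes as early as 8 and must finish by 20.
So J6 can slip 20 − 8 = 12 minutes.

12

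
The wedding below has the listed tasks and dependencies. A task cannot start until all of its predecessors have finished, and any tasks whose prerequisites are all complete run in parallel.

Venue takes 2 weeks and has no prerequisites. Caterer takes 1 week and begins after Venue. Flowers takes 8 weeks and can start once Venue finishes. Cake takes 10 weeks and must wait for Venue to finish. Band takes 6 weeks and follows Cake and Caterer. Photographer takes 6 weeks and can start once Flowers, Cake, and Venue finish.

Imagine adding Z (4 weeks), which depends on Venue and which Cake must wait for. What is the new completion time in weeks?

22

Originally the project takes 18 weeks.
With Z inserted, Cake now waits for max(Venue, Z).
New critical path: Venue→Z→Cake→Band = 2+4+10+6 = 22 ⇒ 22 weeks.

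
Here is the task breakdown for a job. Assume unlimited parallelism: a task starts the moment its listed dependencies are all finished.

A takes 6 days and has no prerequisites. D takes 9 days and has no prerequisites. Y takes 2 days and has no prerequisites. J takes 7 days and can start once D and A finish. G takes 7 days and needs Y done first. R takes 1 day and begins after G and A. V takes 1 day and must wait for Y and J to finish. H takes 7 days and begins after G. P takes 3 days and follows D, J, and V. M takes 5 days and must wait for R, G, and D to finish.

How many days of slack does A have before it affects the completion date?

3

Critical path: D→J→V→P = 9+7+1+3 = 20, so the finish is 20 days.
Longest path through A: 17 days (earliest finish 6, latest finish 9).
So A can slip 9 − 6 = 3 days.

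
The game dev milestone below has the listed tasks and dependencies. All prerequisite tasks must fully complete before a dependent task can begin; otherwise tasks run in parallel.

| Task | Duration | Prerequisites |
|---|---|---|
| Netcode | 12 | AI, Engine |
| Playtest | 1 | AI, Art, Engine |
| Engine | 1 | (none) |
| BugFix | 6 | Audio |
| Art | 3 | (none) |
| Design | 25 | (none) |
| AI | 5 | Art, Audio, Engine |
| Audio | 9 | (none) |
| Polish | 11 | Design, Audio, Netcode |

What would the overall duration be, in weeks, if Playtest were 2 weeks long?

37

As given, the longest chain is Audio→AI→Netcode→Polish = 9+5+12+11 = 37, so the finish is 37 weeks.
Playtest is off the critical path — its longest chain is 15 weeks, giving 22 of slack.
That remains the longest chain; total 37 weeks.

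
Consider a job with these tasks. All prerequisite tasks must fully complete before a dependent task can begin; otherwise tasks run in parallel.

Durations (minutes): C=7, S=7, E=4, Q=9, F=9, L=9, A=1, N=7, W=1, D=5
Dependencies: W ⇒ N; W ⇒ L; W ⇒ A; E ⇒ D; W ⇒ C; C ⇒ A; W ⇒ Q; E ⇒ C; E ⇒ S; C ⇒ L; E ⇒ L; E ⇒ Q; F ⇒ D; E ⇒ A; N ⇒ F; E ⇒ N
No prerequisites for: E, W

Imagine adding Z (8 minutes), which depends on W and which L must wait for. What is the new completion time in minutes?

Originally the job takes 25 minutes.
With Z inserted, L now waits for max(E, C, W, Z).
New critical path: E→N→F→D = 4+7+9+5 = 25 ⇒ 25 minutes.

25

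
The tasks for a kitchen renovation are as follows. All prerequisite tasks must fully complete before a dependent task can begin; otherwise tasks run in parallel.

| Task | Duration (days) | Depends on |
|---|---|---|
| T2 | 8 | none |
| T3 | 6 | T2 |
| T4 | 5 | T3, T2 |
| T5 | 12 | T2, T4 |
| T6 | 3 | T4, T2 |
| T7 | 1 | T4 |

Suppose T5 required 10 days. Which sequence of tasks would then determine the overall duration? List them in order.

T2, T3, T4, T5

The binding path is T2→T3→T4→T5 = 8+6+5+12 = 31; finish at 31 days.
Since T5 is critical, the -2 change carries straight to that chain (now 29 days).
The critical path is still T2→T3→T4→T5; finish is now 29 days.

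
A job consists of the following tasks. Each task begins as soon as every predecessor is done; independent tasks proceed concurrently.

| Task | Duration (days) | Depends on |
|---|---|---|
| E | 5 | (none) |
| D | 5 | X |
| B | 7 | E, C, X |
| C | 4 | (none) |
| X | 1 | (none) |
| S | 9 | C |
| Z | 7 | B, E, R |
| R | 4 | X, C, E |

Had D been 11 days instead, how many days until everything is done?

19

Baseline: E→B→Z = 5+7+7 = 19 → 19 days.
D is off the critical path — its longest chain is 6 days, giving 13 of slack.
That remains the longest chain; total 19 days.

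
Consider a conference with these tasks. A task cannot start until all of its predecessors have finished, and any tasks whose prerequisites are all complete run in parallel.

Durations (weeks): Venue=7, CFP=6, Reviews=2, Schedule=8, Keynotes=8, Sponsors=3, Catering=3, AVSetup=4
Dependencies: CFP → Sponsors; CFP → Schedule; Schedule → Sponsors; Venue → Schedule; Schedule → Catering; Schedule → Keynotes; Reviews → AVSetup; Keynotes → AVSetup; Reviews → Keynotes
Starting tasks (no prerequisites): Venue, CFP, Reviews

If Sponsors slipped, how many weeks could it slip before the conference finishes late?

Critical path: Venue→Schedule→Keynotes→AVSetup = 7+8+8+4 = 27, so the finish is 27 weeks.
Longest path through Sponsors: 18 weeks (earliest finish 18, latest finish 27).
So Sponsors can slip 27 − 18 = 9 weeks.

9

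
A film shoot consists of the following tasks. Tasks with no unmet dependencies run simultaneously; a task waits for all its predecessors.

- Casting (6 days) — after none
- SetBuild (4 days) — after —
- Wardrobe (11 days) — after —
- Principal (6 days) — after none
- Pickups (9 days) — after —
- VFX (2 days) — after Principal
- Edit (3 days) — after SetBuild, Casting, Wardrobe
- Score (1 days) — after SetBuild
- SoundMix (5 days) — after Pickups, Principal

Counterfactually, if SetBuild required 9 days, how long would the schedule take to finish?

Critical path before the change: Wardrobe→Edit = 11+3 = 14 giving 14 days.
SetBuild has 7 days of float (longest path through it is 7).
That remains the longest chain; total 14 days.

14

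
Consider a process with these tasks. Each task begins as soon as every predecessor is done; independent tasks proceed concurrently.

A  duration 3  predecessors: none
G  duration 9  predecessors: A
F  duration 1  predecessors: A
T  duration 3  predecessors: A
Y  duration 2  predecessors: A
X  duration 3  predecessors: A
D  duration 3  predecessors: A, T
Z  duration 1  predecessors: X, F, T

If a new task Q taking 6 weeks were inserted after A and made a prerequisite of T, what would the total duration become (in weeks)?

15

Originally the schedule takes 12 weeks.
With Q inserted, T now waits for max(A, Q).
New critical path: A→Q→T→D = 3+6+3+3 = 15 ⇒ 15 weeks.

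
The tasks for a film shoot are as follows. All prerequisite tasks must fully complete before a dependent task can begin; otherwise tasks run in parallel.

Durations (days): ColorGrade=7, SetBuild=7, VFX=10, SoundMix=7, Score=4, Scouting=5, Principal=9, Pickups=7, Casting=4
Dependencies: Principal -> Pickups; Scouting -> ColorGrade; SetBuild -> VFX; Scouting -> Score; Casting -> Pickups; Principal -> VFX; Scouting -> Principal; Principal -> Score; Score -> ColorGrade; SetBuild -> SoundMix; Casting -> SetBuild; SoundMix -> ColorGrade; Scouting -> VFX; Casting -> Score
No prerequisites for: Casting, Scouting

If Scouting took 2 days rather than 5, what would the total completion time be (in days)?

25

The binding path is Scouting→Principal→Score→ColorGrade = 5+9+4+7 = 25; finish at 25 days.
Scouting is on the critical path; changing it to 2 makes that path 22 days.
The binding chain switches to Casting→SetBuild→SoundMix→ColorGrade = 4+7+7+7 = 25; finish 25 days.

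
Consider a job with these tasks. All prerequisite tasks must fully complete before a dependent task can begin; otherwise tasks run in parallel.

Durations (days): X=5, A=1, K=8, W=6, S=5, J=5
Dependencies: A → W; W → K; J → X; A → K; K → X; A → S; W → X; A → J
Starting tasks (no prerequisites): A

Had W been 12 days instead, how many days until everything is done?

Critical path before the change: A→W→K→X = 1+6+8+5 = 20 giving 20 days.
W lies on that path, so at 12 days the path becomes 26 days.
The critical path is still A→W→K→X; finish is now 26 days.

26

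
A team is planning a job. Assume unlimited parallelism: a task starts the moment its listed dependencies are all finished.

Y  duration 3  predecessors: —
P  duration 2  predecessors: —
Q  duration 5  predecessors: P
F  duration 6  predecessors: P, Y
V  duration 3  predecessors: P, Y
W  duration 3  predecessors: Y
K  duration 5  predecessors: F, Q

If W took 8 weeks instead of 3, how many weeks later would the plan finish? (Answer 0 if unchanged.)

Actual critical path: Y→F→K = 3+6+5 = 14 ⇒ 14 weeks.
The longest path through W is only 6 weeks, so W has float 8.
That remains the longest chain; total 14 weeks.
Change in finish: 14 − 14 = +0 weeks.

0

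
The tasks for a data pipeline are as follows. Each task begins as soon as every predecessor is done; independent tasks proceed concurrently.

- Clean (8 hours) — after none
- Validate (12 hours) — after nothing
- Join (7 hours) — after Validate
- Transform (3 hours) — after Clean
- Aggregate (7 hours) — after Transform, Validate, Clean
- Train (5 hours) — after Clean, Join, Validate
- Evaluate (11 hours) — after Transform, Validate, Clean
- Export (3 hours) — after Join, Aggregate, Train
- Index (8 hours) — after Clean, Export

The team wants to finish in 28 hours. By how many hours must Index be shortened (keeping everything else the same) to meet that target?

7

Current finish: 35 hours; target: 28.
Index is on every critical path, so each hour cut from Index cuts the finish by one (this holds down to a finish of 28).
Need 35 − 28 = 7 hours off Index → Index becomes 1 hour, finish becomes 28.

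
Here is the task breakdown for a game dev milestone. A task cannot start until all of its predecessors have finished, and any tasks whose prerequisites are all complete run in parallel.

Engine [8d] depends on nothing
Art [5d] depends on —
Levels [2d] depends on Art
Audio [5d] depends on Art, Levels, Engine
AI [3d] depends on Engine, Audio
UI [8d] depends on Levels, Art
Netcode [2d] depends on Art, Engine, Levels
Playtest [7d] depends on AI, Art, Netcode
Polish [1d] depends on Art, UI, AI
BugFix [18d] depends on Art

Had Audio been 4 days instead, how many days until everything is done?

Actual critical path: Engine→Audio→AI→Playtest = 8+5+3+7 = 23 ⇒ 23 days.
Audio is on the critical path; changing it to 4 makes that path 22 days.
Now Art→BugFix = 5+18 = 23 is longest, so the finish becomes 23 days.

23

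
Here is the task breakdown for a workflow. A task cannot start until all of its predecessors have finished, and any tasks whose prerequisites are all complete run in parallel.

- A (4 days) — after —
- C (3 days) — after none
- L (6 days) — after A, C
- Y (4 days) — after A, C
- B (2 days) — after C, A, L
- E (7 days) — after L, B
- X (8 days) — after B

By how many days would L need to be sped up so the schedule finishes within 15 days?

Current finish: 20 days; target: 15.
L is on every critical path, so each day cut from L cuts the finish by one (this holds down to a finish of 15).
Need 20 − 15 = 5 days off L → L becomes 1 day, finish becomes 15.

5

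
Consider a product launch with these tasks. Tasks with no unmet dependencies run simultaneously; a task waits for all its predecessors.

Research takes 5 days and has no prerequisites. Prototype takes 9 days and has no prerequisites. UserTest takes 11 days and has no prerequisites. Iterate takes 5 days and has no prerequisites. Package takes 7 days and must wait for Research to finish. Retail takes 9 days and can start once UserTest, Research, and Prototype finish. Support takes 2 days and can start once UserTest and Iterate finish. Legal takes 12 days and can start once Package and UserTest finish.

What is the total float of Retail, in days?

Research→Package→Legal = 5+7+12 = 24 sets the makespan at 24 days.
The longest chain containing Retail totals 20 days.
Slack of Retail = 15 − 11 = 4 days.

4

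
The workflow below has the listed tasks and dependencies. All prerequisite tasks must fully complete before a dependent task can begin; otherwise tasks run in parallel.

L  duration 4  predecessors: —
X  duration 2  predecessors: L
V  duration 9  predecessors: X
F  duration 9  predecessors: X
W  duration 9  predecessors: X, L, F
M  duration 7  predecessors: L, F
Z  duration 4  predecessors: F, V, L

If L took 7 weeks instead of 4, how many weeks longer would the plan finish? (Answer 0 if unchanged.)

3

The binding path is L→X→F→W = 4+2+9+9 = 24; finish at 24 weeks.
Since L is critical, the +3 change carries straight to that chain (now 27 weeks).
The critical path is still L→X→F→W; finish is now 27 weeks.
Change in finish: 27 − 24 = +3 weeks.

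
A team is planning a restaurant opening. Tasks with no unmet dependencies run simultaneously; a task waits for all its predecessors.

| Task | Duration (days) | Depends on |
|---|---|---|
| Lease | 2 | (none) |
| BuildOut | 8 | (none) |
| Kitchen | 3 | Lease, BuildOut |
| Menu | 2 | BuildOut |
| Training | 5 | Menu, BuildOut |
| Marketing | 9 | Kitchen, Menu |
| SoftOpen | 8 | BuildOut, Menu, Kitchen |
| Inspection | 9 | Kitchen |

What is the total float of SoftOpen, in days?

Critical path: BuildOut→Kitchen→Marketing = 8+3+9 = 20, so the finish is 20 days.
SoftOpen finishes as early as 19 and must finish by 20.
So SoftOpen can slip 20 − 19 = 1 day.

1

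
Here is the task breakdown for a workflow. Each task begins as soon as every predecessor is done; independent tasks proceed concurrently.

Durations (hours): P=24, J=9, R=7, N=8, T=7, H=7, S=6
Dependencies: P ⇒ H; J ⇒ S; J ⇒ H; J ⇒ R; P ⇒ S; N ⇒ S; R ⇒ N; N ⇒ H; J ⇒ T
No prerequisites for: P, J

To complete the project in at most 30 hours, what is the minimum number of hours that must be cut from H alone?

1

Current finish: 31 hours; target: 30.
H is on every critical path, so each hour cut from H cuts the finish by one (this holds down to a finish of 30).
Need 31 − 30 = 1 hour off H → H becomes 6 hours, finish becomes 30.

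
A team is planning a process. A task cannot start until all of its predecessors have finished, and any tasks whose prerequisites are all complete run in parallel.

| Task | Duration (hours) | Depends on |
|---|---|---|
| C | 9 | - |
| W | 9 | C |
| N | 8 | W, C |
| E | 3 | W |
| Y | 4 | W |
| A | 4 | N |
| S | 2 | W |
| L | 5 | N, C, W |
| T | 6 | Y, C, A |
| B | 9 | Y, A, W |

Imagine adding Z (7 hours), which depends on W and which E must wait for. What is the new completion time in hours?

39

Originally the job takes 39 hours.
With Z inserted, E now waits for max(W, Z).
New critical path: C→W→N→A→B = 9+9+8+4+9 = 39 ⇒ 39 hours.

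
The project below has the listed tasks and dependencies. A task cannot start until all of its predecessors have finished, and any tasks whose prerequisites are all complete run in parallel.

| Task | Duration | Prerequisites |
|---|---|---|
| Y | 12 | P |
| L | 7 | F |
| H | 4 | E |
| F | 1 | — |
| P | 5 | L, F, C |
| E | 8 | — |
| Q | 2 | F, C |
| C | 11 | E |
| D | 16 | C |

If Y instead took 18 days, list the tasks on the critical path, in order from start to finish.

Critical path before the change: E→C→P→Y = 8+11+5+12 = 36 giving 36 days.
Y is on the critical path; changing it to 18 makes that path 42 days.
No other chain overtakes it, so the finish is 42 days.

E, C, P, Y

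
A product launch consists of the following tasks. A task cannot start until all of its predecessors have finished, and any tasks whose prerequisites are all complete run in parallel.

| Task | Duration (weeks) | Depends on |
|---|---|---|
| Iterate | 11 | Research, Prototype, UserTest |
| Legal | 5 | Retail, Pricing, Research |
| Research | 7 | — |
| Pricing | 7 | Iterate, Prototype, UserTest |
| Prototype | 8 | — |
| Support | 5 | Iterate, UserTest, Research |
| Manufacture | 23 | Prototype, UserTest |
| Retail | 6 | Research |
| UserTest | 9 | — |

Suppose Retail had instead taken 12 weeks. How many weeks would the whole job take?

Critical path before the change: UserTest→Iterate→Pricing→Legal = 9+11+7+5 = 32 giving 32 weeks.
Retail is off the critical path — its longest chain is 18 weeks, giving 14 of slack.
No other chain overtakes it, so the finish is 32 weeks.

32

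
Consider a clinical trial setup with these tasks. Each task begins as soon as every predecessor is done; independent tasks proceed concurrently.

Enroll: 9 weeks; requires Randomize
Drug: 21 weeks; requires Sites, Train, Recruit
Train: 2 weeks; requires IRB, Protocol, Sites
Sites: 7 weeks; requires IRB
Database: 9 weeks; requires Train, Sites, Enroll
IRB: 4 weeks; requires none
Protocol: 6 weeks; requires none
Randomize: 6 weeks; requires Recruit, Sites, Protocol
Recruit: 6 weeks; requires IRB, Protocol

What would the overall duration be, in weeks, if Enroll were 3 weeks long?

34

Actual critical path: Protocol→Recruit→Randomize→Enroll→Database = 6+6+6+9+9 = 36 ⇒ 36 weeks.
Enroll lies on that path, so at 3 weeks the path becomes 30 weeks.
New critical path: IRB→Sites→Train→Drug = 4+7+2+21 = 34 ⇒ 34 weeks.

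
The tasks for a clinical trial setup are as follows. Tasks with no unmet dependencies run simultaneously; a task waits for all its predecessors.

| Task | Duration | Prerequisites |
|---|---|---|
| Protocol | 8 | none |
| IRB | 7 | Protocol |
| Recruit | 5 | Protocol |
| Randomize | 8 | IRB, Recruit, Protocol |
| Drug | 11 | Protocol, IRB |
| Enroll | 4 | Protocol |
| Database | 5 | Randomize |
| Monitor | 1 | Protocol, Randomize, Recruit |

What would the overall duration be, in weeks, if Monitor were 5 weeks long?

28

Baseline: Protocol→IRB→Randomize→Database = 8+7+8+5 = 28 → 28 weeks.
The longest path through Monitor is only 24 weeks, so Monitor has float 4.
No other chain overtakes it, so the finish is 28 weeks.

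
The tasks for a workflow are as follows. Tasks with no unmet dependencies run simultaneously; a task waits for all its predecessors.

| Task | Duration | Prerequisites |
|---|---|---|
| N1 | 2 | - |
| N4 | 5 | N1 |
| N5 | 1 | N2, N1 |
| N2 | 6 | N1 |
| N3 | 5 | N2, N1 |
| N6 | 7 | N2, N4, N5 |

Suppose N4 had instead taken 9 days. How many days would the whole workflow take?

18

The binding path is N1→N2→N5→N6 = 2+6+1+7 = 16; finish at 16 days.
N4 is off the critical path — its longest chain is 14 days, giving 2 of slack.
The binding chain switches to N1→N4→N6 = 2+9+7 = 18; finish 18 days.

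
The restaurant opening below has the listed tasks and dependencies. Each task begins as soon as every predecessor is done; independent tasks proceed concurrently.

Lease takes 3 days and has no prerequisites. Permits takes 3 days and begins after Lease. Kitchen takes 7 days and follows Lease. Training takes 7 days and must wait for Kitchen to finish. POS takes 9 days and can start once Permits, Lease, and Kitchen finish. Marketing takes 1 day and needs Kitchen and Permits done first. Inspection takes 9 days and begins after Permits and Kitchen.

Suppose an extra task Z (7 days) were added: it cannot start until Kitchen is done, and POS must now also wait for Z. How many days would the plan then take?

26

Originally the plan takes 19 days.
With Z inserted, POS now waits for max(Permits, Lease, Kitchen, Z).
New critical path: Lease→Kitchen→Z→POS = 3+7+7+9 = 26 ⇒ 26 days.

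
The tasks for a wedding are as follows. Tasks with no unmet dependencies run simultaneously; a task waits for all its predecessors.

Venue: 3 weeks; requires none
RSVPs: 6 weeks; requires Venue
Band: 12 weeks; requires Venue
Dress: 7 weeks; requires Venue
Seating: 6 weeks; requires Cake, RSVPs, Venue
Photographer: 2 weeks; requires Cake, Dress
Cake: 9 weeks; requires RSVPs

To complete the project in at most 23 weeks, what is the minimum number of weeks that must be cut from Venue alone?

Current finish: 24 weeks; target: 23.
Venue is on every critical path, so each week cut from Venue cuts the finish by one (this holds down to a finish of 22).
Need 24 − 23 = 1 week off Venue → Venue becomes 2 weeks, finish becomes 23.

1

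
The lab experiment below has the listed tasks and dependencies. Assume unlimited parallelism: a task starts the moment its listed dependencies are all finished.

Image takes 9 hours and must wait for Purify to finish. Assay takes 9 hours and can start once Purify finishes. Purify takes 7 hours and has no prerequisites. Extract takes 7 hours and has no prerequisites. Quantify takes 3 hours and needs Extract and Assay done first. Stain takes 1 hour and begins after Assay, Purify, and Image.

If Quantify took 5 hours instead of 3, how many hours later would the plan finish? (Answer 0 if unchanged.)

Baseline: Purify→Assay→Quantify = 7+9+3 = 19 → 19 hours.
Since Quantify is critical, the +2 change carries straight to that chain (now 21 hours).
That remains the longest chain; total 21 hours.
Change in finish: 21 − 19 = +2 hours.

2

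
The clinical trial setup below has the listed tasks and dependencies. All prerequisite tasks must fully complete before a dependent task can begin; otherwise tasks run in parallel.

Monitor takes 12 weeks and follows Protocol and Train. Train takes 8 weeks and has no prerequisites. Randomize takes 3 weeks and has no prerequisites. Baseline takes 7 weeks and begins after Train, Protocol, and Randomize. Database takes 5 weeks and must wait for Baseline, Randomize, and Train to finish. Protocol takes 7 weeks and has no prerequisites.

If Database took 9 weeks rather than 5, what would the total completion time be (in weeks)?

Actual critical path: Train→Baseline→Database = 8+7+5 = 20 ⇒ 20 weeks.
Database lies on that path, so at 9 weeks the path becomes 24 weeks.
That remains the longest chain; total 24 weeks.

24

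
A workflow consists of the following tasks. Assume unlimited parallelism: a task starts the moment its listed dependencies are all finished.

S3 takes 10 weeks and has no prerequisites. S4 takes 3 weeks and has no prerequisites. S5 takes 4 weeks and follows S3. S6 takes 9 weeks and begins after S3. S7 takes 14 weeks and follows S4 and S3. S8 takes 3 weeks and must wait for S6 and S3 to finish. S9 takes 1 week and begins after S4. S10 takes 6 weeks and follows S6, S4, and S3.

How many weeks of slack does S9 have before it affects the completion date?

S3→S6→S10 = 10+9+6 = 25 sets the makespan at 25 weeks.
Longest path through S9: 4 weeks (earliest finish 4, latest finish 25).
So S9 can slip 25 − 4 = 21 weeks.

21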